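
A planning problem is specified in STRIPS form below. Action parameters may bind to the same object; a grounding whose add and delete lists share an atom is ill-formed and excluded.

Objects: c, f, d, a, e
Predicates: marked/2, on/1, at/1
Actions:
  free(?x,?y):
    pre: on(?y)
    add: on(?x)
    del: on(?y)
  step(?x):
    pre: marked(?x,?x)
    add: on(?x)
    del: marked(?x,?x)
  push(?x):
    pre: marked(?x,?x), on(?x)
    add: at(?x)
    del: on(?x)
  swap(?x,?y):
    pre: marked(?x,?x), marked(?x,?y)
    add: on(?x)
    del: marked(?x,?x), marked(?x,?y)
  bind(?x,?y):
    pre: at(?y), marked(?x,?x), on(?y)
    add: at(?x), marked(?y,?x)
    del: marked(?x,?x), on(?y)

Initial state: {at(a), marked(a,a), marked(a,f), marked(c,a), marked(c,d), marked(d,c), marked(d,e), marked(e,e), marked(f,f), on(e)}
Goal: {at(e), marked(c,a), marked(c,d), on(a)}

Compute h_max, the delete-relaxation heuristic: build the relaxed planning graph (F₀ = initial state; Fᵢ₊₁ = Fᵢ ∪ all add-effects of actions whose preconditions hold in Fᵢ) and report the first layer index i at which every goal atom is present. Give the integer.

F0 = init (10 atoms)
F1 = F0 ∪ {at(e), on(a), on(c), on(d), on(f)}  (15 atoms)
goal ⊆ F1  ⇒  h_max = 1

1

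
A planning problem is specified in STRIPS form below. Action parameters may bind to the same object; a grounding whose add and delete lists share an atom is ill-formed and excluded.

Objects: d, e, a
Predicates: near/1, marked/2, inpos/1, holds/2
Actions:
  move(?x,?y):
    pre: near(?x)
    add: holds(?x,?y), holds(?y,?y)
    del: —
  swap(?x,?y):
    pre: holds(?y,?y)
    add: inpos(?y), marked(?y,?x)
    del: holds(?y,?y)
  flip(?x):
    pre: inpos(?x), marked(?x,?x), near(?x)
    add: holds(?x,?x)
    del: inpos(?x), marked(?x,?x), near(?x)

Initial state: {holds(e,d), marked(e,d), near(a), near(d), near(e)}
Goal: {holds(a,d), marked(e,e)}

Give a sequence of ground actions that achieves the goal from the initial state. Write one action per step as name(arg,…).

1. move(d,e)  →  {holds(d,e), holds(e,d), holds(e,e), marked(e,d), near(a), near(d), near(e)}
2. move(a,d)  →  {holds(a,d), holds(d,d), holds(d,e), holds(e,d), holds(e,e), marked(e,d), near(a), near(d), near(e)}
3. swap(e,e)  →  {holds(a,d), holds(d,d), holds(d,e), holds(e,d), inpos(e), marked(e,d), marked(e,e), near(a), near(d), near(e)}

move(d,e); move(a,d); swap(e,e)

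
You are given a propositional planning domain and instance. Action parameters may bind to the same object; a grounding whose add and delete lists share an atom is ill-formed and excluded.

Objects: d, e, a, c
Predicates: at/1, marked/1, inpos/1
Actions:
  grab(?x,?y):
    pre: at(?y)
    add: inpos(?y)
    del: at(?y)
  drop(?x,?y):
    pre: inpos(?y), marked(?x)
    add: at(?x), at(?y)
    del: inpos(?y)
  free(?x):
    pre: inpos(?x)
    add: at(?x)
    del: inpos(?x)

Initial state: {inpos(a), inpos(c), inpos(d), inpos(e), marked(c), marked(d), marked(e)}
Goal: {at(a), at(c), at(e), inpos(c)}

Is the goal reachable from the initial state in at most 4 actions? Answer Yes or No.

1. drop(d,e)  →  {at(d), at(e), inpos(a), inpos(c), inpos(d), marked(c), marked(d), marked(e)}
2. drop(c,a)  →  {at(a), at(c), at(d), at(e), inpos(c), inpos(d), marked(c), marked(d), marked(e)}
optimal plan length = 2; 2 ≤ 4

Yes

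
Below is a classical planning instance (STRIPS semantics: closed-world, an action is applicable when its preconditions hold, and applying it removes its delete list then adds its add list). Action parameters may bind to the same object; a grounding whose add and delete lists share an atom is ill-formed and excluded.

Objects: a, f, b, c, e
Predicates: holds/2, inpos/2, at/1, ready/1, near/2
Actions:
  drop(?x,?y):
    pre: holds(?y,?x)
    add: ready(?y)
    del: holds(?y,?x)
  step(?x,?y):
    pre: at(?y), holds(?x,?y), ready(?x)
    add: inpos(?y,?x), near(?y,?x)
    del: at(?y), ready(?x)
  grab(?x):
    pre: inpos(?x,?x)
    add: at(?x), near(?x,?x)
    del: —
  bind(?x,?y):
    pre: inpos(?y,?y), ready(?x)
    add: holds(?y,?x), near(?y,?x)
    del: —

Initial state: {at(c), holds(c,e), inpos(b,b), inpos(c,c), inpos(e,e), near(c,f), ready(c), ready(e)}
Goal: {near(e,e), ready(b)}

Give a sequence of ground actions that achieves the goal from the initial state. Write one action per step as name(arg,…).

grab(e); bind(c,b); drop(c,b)

1. grab(e)  →  {at(c), at(e), holds(c,e), inpos(b,b), inpos(c,c), inpos(e,e), near(c,f), near(e,e), ready(c), ready(e)}
2. bind(c,b)  →  {at(c), at(e), holds(b,c), holds(c,e), inpos(b,b), inpos(c,c), inpos(e,e), near(b,c), near(c,f), near(e,e), ready(c), ready(e)}
3. drop(c,b)  →  {at(c), at(e), holds(c,e), inpos(b,b), inpos(c,c), inpos(e,e), near(b,c), near(c,f), near(e,e), ready(b), ready(c), ready(e)}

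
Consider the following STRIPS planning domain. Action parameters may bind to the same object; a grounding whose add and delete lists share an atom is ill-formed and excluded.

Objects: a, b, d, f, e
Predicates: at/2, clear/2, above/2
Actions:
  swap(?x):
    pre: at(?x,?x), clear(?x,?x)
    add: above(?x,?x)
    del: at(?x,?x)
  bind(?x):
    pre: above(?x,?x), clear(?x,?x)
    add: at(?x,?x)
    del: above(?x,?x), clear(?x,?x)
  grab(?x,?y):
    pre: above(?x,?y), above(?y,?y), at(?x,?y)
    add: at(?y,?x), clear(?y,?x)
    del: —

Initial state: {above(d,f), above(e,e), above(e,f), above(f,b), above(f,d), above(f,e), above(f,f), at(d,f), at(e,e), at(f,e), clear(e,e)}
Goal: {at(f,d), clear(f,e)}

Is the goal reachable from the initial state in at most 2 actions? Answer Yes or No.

1. grab(d,f)  →  {above(d,f), above(e,e), above(e,f), above(f,b), above(f,d), above(f,e), above(f,f), at(d,f), at(e,e), at(f,d), at(f,e), clear(e,e), clear(f,d)}
2. grab(f,e)  →  {above(d,f), above(e,e), above(e,f), above(f,b), above(f,d), above(f,e), above(f,f), at(d,f), at(e,e), at(e,f), at(f,d), at(f,e), clear(e,e), clear(e,f), clear(f,d)}
3. grab(e,f)  →  {above(d,f), above(e,e), above(e,f), above(f,b), above(f,d), above(f,e), above(f,f), at(d,f), at(e,e), at(e,f), at(f,d), at(f,e), clear(e,e), clear(e,f), clear(f,d), clear(f,e)}
optimal plan length = 3; 3 > 2

No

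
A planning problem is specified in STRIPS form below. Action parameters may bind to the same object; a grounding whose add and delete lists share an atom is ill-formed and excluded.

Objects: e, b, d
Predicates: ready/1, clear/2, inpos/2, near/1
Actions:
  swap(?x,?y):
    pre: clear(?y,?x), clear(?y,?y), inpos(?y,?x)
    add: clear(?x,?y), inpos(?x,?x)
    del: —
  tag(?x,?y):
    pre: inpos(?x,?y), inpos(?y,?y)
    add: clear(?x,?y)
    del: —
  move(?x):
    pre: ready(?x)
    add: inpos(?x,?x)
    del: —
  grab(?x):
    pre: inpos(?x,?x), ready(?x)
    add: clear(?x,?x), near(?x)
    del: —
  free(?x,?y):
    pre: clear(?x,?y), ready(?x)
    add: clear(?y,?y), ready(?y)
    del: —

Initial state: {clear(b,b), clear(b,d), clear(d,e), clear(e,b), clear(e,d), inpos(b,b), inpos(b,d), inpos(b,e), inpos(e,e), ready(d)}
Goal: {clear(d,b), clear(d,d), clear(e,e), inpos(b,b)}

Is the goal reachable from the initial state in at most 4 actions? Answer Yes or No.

Yes

1. swap(d,b)  →  {clear(b,b), clear(b,d), clear(d,b), clear(d,e), clear(e,b), clear(e,d), inpos(b,b), inpos(b,d), inpos(b,e), inpos(d,d), inpos(e,e), ready(d)}
2. tag(e,e)  →  {clear(b,b), clear(b,d), clear(d,b), clear(d,e), clear(e,b), clear(e,d), clear(e,e), inpos(b,b), inpos(b,d), inpos(b,e), inpos(d,d), inpos(e,e), ready(d)}
3. tag(d,d)  →  {clear(b,b), clear(b,d), clear(d,b), clear(d,d), clear(d,e), clear(e,b), clear(e,d), clear(e,e), inpos(b,b), inpos(b,d), inpos(b,e), inpos(d,d), inpos(e,e), ready(d)}
optimal plan length = 3; 3 ≤ 4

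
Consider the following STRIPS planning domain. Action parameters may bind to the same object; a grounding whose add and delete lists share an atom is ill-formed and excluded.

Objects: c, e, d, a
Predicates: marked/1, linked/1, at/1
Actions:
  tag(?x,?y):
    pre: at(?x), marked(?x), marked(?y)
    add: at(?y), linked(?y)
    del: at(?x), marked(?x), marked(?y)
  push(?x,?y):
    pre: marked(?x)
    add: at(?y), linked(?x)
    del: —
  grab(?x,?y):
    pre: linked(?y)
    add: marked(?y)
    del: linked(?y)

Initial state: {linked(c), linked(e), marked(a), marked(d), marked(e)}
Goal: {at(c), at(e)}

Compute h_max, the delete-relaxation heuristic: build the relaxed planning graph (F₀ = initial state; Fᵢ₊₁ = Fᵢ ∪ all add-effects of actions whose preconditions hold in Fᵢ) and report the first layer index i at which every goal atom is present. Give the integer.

F0 = init (5 atoms)
F1 = F0 ∪ {at(a), at(c), at(d), at(e), linked(a), linked(d), marked(c)}  (12 atoms)
goal ⊆ F1  ⇒  h_max = 1

1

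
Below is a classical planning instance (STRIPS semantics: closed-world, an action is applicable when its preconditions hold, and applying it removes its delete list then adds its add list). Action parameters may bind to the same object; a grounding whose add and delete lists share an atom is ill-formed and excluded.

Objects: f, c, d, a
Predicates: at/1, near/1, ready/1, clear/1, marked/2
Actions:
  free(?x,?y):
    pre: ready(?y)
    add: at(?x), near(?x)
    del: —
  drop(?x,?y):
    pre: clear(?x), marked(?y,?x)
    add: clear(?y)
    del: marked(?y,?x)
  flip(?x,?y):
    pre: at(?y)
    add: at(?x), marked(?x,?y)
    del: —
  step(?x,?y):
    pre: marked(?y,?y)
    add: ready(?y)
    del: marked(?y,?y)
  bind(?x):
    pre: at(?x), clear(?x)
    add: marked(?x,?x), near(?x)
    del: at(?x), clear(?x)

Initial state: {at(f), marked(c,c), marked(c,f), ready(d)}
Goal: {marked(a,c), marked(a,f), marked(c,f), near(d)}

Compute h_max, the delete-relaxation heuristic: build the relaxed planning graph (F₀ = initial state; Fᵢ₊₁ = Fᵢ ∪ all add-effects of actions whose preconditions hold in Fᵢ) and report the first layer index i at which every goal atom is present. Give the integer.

2

F0 = init (4 atoms)
F1 = F0 ∪ {at(a), at(c), at(d), marked(a,f), marked(d,f), marked(f,f), near(a), near(c), near(d), near(f), ready(c)}  (15 atoms)
F2 = F1 ∪ {marked(a,a), marked(a,c), marked(a,d), marked(c,a), marked(c,d), marked(d,a), marked(d,c), marked(d,d), marked(f,a), marked(f,c), marked(f,d), ready(f)}  (27 atoms)
goal ⊆ F2  ⇒  h_max = 2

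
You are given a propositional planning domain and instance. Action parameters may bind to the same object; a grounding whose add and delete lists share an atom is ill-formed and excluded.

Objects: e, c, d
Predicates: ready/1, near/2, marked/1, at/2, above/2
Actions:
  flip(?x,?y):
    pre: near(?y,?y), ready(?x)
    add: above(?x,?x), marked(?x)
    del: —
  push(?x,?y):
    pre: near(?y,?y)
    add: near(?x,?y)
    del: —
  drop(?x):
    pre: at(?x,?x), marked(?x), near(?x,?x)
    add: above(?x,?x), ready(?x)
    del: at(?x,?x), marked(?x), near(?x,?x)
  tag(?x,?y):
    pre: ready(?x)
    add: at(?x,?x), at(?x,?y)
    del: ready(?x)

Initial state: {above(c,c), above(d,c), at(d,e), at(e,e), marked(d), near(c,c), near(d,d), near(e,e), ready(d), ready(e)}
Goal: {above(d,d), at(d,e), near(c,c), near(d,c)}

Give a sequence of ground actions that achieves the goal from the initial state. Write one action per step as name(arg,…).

1. flip(d,e)  →  {above(c,c), above(d,c), above(d,d), at(d,e), at(e,e), marked(d), near(c,c), near(d,d), near(e,e), ready(d), ready(e)}
2. push(d,c)  →  {above(c,c), above(d,c), above(d,d), at(d,e), at(e,e), marked(d), near(c,c), near(d,c), near(d,d), near(e,e), ready(d), ready(e)}

flip(d,e); push(d,c)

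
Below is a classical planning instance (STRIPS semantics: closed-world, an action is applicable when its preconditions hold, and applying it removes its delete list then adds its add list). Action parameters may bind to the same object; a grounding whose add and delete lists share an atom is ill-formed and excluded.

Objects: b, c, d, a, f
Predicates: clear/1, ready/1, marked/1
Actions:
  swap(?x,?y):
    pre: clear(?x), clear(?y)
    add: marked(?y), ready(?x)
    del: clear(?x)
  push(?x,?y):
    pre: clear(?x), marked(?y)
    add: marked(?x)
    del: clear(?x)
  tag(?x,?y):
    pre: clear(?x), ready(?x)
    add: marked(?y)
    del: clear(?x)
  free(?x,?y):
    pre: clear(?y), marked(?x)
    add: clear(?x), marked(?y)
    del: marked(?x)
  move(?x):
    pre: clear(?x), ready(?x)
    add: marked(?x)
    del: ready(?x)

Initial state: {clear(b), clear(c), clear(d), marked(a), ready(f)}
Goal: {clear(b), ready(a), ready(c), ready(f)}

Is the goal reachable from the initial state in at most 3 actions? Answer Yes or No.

1. swap(c,b)  →  {clear(b), clear(d), marked(a), marked(b), ready(c), ready(f)}
2. free(a,b)  →  {clear(a), clear(b), clear(d), marked(b), ready(c), ready(f)}
3. swap(a,b)  →  {clear(b), clear(d), marked(b), ready(a), ready(c), ready(f)}
optimal plan length = 3; 3 ≤ 3

Yes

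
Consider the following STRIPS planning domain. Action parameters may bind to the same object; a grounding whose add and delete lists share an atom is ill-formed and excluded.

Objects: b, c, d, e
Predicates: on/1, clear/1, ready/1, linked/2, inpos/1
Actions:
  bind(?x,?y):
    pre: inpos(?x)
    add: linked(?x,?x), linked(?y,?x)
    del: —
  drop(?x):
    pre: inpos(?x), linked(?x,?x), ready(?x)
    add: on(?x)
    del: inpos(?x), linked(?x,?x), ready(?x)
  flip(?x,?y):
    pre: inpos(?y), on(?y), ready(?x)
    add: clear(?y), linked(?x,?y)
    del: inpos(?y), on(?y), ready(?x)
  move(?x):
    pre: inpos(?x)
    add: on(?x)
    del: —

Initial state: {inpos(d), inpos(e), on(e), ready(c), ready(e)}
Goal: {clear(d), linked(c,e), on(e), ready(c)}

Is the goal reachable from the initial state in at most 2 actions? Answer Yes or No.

1. bind(e,c)  →  {inpos(d), inpos(e), linked(c,e), linked(e,e), on(e), ready(c), ready(e)}
2. move(d)  →  {inpos(d), inpos(e), linked(c,e), linked(e,e), on(d), on(e), ready(c), ready(e)}
3. flip(e,d)  →  {clear(d), inpos(e), linked(c,e), linked(e,d), linked(e,e), on(e), ready(c)}
optimal plan length = 3; 3 > 2

No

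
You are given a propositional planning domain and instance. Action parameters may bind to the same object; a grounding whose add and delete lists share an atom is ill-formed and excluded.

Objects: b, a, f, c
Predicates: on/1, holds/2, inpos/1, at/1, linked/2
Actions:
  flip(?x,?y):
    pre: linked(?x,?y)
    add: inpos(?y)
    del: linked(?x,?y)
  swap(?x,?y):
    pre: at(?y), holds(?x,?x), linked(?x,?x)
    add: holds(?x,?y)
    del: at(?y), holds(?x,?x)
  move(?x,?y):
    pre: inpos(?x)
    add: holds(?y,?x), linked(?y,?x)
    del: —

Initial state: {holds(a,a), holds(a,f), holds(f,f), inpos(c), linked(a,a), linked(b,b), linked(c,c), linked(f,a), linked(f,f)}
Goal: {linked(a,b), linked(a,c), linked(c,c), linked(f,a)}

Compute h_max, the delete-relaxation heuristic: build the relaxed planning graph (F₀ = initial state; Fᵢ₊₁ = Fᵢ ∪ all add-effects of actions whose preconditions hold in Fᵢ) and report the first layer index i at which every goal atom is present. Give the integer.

2

F0 = init (9 atoms)
F1 = F0 ∪ {holds(a,c), holds(b,c), holds(c,c), holds(f,c), inpos(a), inpos(b), inpos(f), linked(a,c), linked(b,c), linked(f,c)}  (19 atoms)
F2 = F1 ∪ {holds(a,b), holds(b,a), holds(b,b), holds(b,f), holds(c,a), holds(c,b), holds(c,f), holds(f,a), holds(f,b), linked(a,b), linked(a,f), linked(b,a), linked(b,f), linked(c,a), linked(c,b), linked(c,f), linked(f,b)}  (36 atoms)
goal ⊆ F2  ⇒  h_max = 2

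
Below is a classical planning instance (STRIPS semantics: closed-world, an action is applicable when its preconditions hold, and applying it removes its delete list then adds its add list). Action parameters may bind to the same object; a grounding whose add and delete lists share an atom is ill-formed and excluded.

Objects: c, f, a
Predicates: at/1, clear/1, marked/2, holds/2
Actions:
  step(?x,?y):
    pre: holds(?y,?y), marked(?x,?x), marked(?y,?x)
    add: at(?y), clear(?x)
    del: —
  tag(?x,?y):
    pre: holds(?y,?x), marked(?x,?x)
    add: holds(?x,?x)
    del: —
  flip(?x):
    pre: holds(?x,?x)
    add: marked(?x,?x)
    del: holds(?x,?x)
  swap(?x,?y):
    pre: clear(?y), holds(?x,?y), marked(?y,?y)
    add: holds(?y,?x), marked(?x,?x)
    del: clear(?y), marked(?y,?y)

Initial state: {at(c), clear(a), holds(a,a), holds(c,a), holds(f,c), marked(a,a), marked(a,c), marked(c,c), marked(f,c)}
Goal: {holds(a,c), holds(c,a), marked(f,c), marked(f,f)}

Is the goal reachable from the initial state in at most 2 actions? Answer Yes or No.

No

1. step(c,a)  →  {at(a), at(c), clear(a), clear(c), holds(a,a), holds(c,a), holds(f,c), marked(a,a), marked(a,c), marked(c,c), marked(f,c)}
2. swap(c,a)  →  {at(a), at(c), clear(c), holds(a,a), holds(a,c), holds(c,a), holds(f,c), marked(a,c), marked(c,c), marked(f,c)}
3. swap(f,c)  →  {at(a), at(c), holds(a,a), holds(a,c), holds(c,a), holds(c,f), holds(f,c), marked(a,c), marked(f,c), marked(f,f)}
optimal plan length = 3; 3 > 2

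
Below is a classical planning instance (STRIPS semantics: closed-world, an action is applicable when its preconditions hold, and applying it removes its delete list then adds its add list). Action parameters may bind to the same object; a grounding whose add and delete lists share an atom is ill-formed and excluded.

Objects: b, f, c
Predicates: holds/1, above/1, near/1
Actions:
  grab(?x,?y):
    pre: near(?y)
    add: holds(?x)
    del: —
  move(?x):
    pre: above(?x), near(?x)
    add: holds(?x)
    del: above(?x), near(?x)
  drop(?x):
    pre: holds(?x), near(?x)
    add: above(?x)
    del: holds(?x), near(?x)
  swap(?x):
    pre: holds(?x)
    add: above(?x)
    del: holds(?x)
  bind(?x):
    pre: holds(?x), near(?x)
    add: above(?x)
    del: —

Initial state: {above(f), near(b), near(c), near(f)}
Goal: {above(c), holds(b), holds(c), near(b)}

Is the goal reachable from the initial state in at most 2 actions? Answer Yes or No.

1. grab(b,b)  →  {above(f), holds(b), near(b), near(c), near(f)}
2. grab(c,b)  →  {above(f), holds(b), holds(c), near(b), near(c), near(f)}
3. bind(c)  →  {above(c), above(f), holds(b), holds(c), near(b), near(c), near(f)}
optimal plan length = 3; 3 > 2

No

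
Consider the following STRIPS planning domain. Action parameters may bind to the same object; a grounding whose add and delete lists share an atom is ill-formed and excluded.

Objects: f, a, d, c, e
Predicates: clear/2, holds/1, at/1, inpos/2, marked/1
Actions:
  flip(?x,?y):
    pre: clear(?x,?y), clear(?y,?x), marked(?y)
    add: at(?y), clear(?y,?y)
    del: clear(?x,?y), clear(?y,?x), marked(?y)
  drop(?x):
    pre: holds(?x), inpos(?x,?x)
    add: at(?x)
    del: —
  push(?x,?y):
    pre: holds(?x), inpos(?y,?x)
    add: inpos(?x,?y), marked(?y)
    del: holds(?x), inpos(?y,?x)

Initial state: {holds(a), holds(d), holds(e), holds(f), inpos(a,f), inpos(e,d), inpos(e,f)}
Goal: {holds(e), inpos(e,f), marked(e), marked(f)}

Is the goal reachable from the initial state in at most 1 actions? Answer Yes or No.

1. push(f,a)  →  {holds(a), holds(d), holds(e), inpos(e,d), inpos(e,f), inpos(f,a), marked(a)}
2. push(a,f)  →  {holds(d), holds(e), inpos(a,f), inpos(e,d), inpos(e,f), marked(a), marked(f)}
3. push(d,e)  →  {holds(e), inpos(a,f), inpos(d,e), inpos(e,f), marked(a), marked(e), marked(f)}
optimal plan length = 3; 3 > 1

No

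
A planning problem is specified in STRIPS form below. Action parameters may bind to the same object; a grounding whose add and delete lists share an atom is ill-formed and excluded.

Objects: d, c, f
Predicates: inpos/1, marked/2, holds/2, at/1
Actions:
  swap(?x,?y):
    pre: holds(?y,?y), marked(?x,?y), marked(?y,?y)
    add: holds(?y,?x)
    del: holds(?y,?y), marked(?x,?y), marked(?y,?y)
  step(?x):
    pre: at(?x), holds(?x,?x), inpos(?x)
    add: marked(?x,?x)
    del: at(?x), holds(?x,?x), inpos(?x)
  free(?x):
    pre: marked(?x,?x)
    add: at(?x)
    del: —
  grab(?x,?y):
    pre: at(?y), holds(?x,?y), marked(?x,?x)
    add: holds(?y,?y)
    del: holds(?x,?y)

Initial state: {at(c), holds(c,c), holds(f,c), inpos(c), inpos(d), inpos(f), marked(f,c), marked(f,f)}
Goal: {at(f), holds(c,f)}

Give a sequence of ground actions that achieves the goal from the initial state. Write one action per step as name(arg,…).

step(c); free(c); free(f); grab(f,c); swap(f,c)

1. step(c)  →  {holds(f,c), inpos(d), inpos(f), marked(c,c), marked(f,c), marked(f,f)}
2. free(c)  →  {at(c), holds(f,c), inpos(d), inpos(f), marked(c,c), marked(f,c), marked(f,f)}
3. free(f)  →  {at(c), at(f), holds(f,c), inpos(d), inpos(f), marked(c,c), marked(f,c), marked(f,f)}
4. grab(f,c)  →  {at(c), at(f), holds(c,c), inpos(d), inpos(f), marked(c,c), marked(f,c), marked(f,f)}
5. swap(f,c)  →  {at(c), at(f), holds(c,f), inpos(d), inpos(f), marked(f,f)}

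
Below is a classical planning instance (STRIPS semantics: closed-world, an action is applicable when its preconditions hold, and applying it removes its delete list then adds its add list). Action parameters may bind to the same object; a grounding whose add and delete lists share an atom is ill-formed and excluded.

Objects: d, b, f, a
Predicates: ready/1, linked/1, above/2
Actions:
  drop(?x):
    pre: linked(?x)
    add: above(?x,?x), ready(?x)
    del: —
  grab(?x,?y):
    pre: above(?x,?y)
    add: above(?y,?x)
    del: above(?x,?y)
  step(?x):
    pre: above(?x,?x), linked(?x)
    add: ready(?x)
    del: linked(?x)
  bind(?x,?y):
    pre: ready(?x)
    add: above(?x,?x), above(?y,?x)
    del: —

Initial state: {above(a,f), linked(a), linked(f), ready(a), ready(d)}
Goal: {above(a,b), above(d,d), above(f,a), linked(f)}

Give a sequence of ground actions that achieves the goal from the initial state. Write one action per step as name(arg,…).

1. grab(a,f)  →  {above(f,a), linked(a), linked(f), ready(a), ready(d)}
2. bind(d,d)  →  {above(d,d), above(f,a), linked(a), linked(f), ready(a), ready(d)}
3. bind(a,b)  →  {above(a,a), above(b,a), above(d,d), above(f,a), linked(a), linked(f), ready(a), ready(d)}
4. grab(b,a)  →  {above(a,a), above(a,b), above(d,d), above(f,a), linked(a), linked(f), ready(a), ready(d)}

grab(a,f); bind(d,d); bind(a,b); grab(b,a)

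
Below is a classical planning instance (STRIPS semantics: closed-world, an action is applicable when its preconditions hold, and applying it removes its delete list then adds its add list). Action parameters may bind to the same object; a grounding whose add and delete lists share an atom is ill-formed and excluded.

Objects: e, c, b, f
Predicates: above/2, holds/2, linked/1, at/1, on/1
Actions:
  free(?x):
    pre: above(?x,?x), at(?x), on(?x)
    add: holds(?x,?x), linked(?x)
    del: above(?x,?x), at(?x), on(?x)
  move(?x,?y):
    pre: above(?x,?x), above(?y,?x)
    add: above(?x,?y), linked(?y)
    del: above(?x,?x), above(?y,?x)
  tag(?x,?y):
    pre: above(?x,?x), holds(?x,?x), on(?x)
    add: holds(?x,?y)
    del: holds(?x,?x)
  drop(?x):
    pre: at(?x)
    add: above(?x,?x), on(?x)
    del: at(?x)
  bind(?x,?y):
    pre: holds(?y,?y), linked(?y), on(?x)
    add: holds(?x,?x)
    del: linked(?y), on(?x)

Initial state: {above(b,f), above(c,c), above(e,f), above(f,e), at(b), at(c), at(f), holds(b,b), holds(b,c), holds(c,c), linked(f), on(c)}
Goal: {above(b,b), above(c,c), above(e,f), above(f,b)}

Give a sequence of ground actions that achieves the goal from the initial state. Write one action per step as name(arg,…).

drop(b); drop(f); move(f,b)

1. drop(b)  →  {above(b,b), above(b,f), above(c,c), above(e,f), above(f,e), at(c), at(f), holds(b,b), holds(b,c), holds(c,c), linked(f), on(b), on(c)}
2. drop(f)  →  {above(b,b), above(b,f), above(c,c), above(e,f), above(f,e), above(f,f), at(c), holds(b,b), holds(b,c), holds(c,c), linked(f), on(b), on(c), on(f)}
3. move(f,b)  →  {above(b,b), above(c,c), above(e,f), above(f,b), above(f,e), at(c), holds(b,b), holds(b,c), holds(c,c), linked(b), linked(f), on(b), on(c), on(f)}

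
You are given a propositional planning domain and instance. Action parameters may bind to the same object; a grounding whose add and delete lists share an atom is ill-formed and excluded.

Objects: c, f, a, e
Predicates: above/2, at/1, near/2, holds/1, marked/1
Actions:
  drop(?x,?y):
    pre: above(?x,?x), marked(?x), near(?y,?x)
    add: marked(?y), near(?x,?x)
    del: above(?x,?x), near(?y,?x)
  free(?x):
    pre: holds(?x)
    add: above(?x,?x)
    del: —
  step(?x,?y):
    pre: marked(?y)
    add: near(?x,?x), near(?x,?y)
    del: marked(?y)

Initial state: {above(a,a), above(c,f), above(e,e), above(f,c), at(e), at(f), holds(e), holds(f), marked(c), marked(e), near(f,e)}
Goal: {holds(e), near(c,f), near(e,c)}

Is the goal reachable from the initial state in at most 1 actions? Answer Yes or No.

1. drop(e,f)  →  {above(a,a), above(c,f), above(f,c), at(e), at(f), holds(e), holds(f), marked(c), marked(e), marked(f), near(e,e)}
2. step(c,f)  →  {above(a,a), above(c,f), above(f,c), at(e), at(f), holds(e), holds(f), marked(c), marked(e), near(c,c), near(c,f), near(e,e)}
3. step(e,c)  →  {above(a,a), above(c,f), above(f,c), at(e), at(f), holds(e), holds(f), marked(e), near(c,c), near(c,f), near(e,c), near(e,e)}
optimal plan length = 3; 3 > 1

No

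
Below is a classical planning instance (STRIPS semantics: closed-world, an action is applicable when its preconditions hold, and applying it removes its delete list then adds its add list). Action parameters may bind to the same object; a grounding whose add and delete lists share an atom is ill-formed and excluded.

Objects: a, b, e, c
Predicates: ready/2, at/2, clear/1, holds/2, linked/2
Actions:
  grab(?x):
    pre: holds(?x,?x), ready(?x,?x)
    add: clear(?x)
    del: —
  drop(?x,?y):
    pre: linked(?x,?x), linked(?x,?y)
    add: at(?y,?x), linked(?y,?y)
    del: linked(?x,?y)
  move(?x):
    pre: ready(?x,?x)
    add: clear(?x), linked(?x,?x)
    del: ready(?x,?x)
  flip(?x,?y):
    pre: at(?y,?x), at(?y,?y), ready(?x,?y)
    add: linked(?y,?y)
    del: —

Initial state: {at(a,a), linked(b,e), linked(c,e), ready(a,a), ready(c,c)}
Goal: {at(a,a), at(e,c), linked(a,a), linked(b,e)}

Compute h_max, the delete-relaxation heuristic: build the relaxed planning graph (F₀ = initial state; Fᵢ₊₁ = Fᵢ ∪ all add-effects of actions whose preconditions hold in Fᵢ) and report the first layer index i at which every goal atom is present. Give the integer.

F0 = init (5 atoms)
F1 = F0 ∪ {clear(a), clear(c), linked(a,a), linked(c,c)}  (9 atoms)
F2 = F1 ∪ {at(e,c), linked(e,e)}  (11 atoms)
goal ⊆ F2  ⇒  h_max = 2

2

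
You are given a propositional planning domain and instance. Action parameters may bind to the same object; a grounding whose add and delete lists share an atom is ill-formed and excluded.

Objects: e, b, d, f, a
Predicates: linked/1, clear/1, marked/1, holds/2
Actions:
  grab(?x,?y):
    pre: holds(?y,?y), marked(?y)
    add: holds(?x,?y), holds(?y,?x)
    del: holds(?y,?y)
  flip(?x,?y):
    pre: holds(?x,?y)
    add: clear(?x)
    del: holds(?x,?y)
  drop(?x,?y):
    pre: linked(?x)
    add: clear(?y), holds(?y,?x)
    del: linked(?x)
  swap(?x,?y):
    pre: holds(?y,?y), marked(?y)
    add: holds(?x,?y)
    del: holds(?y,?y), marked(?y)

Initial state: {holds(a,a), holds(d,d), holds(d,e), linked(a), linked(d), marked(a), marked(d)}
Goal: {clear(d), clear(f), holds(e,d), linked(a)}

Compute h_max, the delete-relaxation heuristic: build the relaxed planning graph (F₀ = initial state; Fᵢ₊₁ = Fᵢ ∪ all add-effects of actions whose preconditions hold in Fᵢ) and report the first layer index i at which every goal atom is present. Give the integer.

1

F0 = init (7 atoms)
F1 = F0 ∪ {clear(a), clear(b), clear(d), clear(e), clear(f), holds(a,b), holds(a,d), holds(a,e), holds(a,f), holds(b,a), holds(b,d), holds(d,a), holds(d,b), holds(d,f), holds(e,a), holds(e,d), holds(f,a), holds(f,d)}  (25 atoms)
goal ⊆ F1  ⇒  h_max = 1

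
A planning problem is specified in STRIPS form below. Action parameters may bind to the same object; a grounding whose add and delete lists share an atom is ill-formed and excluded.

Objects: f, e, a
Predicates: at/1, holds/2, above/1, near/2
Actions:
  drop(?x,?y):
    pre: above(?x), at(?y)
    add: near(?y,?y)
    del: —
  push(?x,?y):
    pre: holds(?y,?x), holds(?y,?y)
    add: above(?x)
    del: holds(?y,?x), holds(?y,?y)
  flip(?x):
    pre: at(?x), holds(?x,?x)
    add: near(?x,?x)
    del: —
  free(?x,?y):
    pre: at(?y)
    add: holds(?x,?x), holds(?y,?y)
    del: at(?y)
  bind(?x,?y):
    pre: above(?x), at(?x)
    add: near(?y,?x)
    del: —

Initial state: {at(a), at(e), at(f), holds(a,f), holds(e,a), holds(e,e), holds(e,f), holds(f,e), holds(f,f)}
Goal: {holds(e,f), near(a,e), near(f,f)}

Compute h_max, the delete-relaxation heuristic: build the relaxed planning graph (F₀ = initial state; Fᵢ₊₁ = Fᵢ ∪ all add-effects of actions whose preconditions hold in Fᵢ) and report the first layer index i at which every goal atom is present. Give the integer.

F0 = init (9 atoms)
F1 = F0 ∪ {above(a), above(e), above(f), holds(a,a), near(e,e), near(f,f)}  (15 atoms)
F2 = F1 ∪ {near(a,a), near(a,e), near(a,f), near(e,a), near(e,f), near(f,a), near(f,e)}  (22 atoms)
goal ⊆ F2  ⇒  h_max = 2

2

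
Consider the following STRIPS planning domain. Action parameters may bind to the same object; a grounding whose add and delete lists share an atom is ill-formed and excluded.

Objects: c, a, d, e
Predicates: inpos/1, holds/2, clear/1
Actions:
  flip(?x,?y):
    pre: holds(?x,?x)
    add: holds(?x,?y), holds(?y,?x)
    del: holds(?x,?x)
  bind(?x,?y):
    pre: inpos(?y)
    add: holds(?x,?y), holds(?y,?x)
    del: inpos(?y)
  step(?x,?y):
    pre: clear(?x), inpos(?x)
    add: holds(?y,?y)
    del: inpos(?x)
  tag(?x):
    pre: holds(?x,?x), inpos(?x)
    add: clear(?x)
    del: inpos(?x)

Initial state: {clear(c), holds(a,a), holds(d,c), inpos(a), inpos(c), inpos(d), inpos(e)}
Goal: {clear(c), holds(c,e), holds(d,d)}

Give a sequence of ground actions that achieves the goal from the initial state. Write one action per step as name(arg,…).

1. bind(c,e)  →  {clear(c), holds(a,a), holds(c,e), holds(d,c), holds(e,c), inpos(a), inpos(c), inpos(d)}
2. bind(d,d)  →  {clear(c), holds(a,a), holds(c,e), holds(d,c), holds(d,d), holds(e,c), inpos(a), inpos(c)}

bind(c,e); bind(d,d)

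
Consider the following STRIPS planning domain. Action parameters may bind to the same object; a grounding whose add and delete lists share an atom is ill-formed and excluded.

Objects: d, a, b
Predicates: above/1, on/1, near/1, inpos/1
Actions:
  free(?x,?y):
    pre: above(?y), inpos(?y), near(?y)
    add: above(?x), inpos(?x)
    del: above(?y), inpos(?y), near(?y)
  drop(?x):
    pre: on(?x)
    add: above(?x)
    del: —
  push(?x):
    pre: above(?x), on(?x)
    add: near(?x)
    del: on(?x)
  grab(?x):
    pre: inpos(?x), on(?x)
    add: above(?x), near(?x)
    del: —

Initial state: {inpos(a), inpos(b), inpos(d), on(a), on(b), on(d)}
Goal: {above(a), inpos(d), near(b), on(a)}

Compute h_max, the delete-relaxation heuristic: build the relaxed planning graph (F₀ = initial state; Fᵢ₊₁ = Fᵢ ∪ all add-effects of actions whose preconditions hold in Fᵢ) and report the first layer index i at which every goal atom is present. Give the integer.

1

F0 = init (6 atoms)
F1 = F0 ∪ {above(a), above(b), above(d), near(a), near(b), near(d)}  (12 atoms)
goal ⊆ F1  ⇒  h_max = 1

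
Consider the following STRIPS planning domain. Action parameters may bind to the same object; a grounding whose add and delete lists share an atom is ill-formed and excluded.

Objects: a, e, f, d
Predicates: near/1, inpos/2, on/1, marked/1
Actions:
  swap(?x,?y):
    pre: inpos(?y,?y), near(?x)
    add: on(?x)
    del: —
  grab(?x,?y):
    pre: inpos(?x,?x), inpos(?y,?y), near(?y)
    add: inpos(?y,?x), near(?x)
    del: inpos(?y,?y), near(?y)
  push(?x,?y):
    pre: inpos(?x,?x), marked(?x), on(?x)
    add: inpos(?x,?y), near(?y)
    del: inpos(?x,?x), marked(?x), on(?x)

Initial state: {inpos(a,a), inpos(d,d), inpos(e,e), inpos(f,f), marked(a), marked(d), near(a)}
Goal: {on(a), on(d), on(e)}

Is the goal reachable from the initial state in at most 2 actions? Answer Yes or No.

No

1. swap(a,a)  →  {inpos(a,a), inpos(d,d), inpos(e,e), inpos(f,f), marked(a), marked(d), near(a), on(a)}
2. grab(e,a)  →  {inpos(a,e), inpos(d,d), inpos(e,e), inpos(f,f), marked(a), marked(d), near(e), on(a)}
3. swap(e,e)  →  {inpos(a,e), inpos(d,d), inpos(e,e), inpos(f,f), marked(a), marked(d), near(e), on(a), on(e)}
4. grab(d,e)  →  {inpos(a,e), inpos(d,d), inpos(e,d), inpos(f,f), marked(a), marked(d), near(d), on(a), on(e)}
5. swap(d,f)  →  {inpos(a,e), inpos(d,d), inpos(e,d), inpos(f,f), marked(a), marked(d), near(d), on(a), on(d), on(e)}
optimal plan length = 5; 5 > 2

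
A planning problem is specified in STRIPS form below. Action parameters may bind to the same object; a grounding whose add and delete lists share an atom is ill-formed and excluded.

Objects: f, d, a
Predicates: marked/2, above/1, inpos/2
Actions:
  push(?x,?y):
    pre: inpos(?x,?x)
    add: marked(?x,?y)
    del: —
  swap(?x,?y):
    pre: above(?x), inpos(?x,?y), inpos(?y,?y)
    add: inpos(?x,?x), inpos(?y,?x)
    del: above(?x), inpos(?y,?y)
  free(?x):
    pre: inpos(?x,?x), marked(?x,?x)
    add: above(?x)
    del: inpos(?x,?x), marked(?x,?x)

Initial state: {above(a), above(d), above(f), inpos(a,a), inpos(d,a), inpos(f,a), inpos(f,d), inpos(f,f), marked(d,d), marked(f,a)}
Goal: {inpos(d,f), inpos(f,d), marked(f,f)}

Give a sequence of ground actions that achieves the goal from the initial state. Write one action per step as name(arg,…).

1. push(f,f)  →  {above(a), above(d), above(f), inpos(a,a), inpos(d,a), inpos(f,a), inpos(f,d), inpos(f,f), marked(d,d), marked(f,a), marked(f,f)}
2. swap(d,a)  →  {above(a), above(f), inpos(a,d), inpos(d,a), inpos(d,d), inpos(f,a), inpos(f,d), inpos(f,f), marked(d,d), marked(f,a), marked(f,f)}
3. swap(f,d)  →  {above(a), inpos(a,d), inpos(d,a), inpos(d,f), inpos(f,a), inpos(f,d), inpos(f,f), marked(d,d), marked(f,a), marked(f,f)}

push(f,f); swap(d,a); swap(f,d)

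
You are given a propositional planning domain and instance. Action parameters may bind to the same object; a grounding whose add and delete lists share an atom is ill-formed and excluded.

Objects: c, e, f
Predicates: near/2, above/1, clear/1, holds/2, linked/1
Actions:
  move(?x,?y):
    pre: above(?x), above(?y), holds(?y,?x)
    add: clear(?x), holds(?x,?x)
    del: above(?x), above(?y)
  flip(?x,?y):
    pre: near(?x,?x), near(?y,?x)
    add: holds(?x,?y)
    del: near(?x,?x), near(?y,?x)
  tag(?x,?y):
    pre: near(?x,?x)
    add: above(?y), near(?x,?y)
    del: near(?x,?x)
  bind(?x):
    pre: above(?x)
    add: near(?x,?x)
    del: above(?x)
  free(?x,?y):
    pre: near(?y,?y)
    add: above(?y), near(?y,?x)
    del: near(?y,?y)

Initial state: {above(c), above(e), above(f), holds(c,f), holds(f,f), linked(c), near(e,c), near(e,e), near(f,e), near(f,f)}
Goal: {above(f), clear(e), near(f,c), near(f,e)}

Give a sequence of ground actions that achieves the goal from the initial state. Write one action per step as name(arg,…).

1. flip(e,e)  →  {above(c), above(e), above(f), holds(c,f), holds(e,e), holds(f,f), linked(c), near(e,c), near(f,e), near(f,f)}
2. move(e,e)  →  {above(c), above(f), clear(e), holds(c,f), holds(e,e), holds(f,f), linked(c), near(e,c), near(f,e), near(f,f)}
3. tag(f,c)  →  {above(c), above(f), clear(e), holds(c,f), holds(e,e), holds(f,f), linked(c), near(e,c), near(f,c), near(f,e)}

flip(e,e); move(e,e); tag(f,c)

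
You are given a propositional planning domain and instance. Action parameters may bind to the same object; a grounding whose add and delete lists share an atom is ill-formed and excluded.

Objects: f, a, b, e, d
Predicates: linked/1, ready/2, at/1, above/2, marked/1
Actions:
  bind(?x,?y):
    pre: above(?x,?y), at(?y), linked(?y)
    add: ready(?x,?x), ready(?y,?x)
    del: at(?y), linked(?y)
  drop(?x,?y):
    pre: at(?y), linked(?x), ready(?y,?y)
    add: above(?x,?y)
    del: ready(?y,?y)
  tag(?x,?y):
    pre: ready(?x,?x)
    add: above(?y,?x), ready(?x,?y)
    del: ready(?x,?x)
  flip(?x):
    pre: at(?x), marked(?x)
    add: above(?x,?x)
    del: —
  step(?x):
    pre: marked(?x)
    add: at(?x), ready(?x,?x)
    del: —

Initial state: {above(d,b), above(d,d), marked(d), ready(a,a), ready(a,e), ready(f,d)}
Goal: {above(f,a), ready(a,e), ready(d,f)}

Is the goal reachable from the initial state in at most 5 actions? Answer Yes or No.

1. tag(a,f)  →  {above(d,b), above(d,d), above(f,a), marked(d), ready(a,e), ready(a,f), ready(f,d)}
2. step(d)  →  {above(d,b), above(d,d), above(f,a), at(d), marked(d), ready(a,e), ready(a,f), ready(d,d), ready(f,d)}
3. tag(d,f)  →  {above(d,b), above(d,d), above(f,a), above(f,d), at(d), marked(d), ready(a,e), ready(a,f), ready(d,f), ready(f,d)}
optimal plan length = 3; 3 ≤ 5

Yes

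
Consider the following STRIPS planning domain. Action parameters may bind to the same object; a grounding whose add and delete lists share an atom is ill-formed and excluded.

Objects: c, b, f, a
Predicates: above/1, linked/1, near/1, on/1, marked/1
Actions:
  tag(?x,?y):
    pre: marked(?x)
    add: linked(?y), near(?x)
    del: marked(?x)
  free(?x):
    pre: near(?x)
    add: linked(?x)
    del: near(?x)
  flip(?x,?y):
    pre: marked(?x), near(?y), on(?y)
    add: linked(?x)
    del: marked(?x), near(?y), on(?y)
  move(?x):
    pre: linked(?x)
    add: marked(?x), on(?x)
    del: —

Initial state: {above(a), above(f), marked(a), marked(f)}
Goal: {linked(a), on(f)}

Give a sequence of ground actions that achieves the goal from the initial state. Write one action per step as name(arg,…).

tag(f,f); tag(a,a); move(f)

1. tag(f,f)  →  {above(a), above(f), linked(f), marked(a), near(f)}
2. tag(a,a)  →  {above(a), above(f), linked(a), linked(f), near(a), near(f)}
3. move(f)  →  {above(a), above(f), linked(a), linked(f), marked(f), near(a), near(f), on(f)}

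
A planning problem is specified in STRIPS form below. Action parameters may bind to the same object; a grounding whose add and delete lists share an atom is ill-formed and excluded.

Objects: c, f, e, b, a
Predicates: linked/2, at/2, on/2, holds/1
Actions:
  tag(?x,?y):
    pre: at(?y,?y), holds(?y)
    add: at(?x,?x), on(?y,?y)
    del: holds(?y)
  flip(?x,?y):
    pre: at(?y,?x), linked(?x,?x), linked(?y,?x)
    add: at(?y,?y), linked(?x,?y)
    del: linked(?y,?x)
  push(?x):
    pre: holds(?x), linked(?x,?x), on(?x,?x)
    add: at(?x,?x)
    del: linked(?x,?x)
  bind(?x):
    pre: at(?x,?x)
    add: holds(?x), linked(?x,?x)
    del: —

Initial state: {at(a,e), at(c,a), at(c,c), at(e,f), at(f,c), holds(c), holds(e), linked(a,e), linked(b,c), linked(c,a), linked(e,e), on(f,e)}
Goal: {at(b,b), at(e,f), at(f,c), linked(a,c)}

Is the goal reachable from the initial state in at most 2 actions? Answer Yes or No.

1. tag(b,c)  →  {at(a,e), at(b,b), at(c,a), at(c,c), at(e,f), at(f,c), holds(e), linked(a,e), linked(b,c), linked(c,a), linked(e,e), on(c,c), on(f,e)}
2. flip(e,a)  →  {at(a,a), at(a,e), at(b,b), at(c,a), at(c,c), at(e,f), at(f,c), holds(e), linked(b,c), linked(c,a), linked(e,a), linked(e,e), on(c,c), on(f,e)}
3. bind(a)  →  {at(a,a), at(a,e), at(b,b), at(c,a), at(c,c), at(e,f), at(f,c), holds(a), holds(e), linked(a,a), linked(b,c), linked(c,a), linked(e,a), linked(e,e), on(c,c), on(f,e)}
4. flip(a,c)  →  {at(a,a), at(a,e), at(b,b), at(c,a), at(c,c), at(e,f), at(f,c), holds(a), holds(e), linked(a,a), linked(a,c), linked(b,c), linked(e,a), linked(e,e), on(c,c), on(f,e)}
optimal plan length = 4; 4 > 2

No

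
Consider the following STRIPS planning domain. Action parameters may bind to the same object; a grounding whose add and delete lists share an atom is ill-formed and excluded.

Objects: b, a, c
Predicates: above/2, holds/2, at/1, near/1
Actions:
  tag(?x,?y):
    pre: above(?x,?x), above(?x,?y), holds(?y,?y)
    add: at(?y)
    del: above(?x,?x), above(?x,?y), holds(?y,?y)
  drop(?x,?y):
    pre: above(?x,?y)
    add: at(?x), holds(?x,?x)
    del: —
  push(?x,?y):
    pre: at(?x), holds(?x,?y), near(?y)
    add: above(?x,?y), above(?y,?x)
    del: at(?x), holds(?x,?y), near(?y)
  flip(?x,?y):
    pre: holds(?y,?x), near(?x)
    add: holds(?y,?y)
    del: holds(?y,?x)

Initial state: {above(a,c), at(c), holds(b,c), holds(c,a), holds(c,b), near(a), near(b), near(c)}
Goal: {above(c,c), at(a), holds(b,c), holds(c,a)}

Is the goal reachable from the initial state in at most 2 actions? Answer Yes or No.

No

1. drop(a,c)  →  {above(a,c), at(a), at(c), holds(a,a), holds(b,c), holds(c,a), holds(c,b), near(a), near(b), near(c)}
2. flip(b,c)  →  {above(a,c), at(a), at(c), holds(a,a), holds(b,c), holds(c,a), holds(c,c), near(a), near(b), near(c)}
3. push(c,c)  →  {above(a,c), above(c,c), at(a), holds(a,a), holds(b,c), holds(c,a), near(a), near(b)}
optimal plan length = 3; 3 > 2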